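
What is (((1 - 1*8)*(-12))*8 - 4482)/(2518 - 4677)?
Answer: 30/17 ≈ 1.7647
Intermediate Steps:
(((1 - 1*8)*(-12))*8 - 4482)/(2518 - 4677) = (((1 - 8)*(-12))*8 - 4482)/(-2159) = (-7*(-12)*8 - 4482)*(-1/2159) = (84*8 - 4482)*(-1/2159) = (672 - 4482)*(-1/2159) = -3810*(-1/2159) = 30/17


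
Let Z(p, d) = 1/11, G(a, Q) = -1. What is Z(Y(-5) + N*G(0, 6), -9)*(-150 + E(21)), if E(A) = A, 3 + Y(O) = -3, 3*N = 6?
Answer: -129/11 ≈ -11.727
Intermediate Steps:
N = 2 (N = (1/3)*6 = 2)
Y(O) = -6 (Y(O) = -3 - 3 = -6)
Z(p, d) = 1/11
Z(Y(-5) + N*G(0, 6), -9)*(-150 + E(21)) = (-150 + 21)/11 = (1/11)*(-129) = -129/11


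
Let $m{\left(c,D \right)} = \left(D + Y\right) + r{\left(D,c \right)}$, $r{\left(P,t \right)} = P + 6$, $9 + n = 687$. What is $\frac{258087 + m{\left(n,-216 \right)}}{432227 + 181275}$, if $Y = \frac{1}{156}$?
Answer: $\frac{40195117}{95706312} \approx 0.41998$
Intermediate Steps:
$n = 678$ ($n = -9 + 687 = 678$)
$r{\left(P,t \right)} = 6 + P$
$Y = \frac{1}{156} \approx 0.0064103$
$m{\left(c,D \right)} = \frac{937}{156} + 2 D$ ($m{\left(c,D \right)} = \left(D + \frac{1}{156}\right) + \left(6 + D\right) = \left(\frac{1}{156} + D\right) + \left(6 + D\right) = \frac{937}{156} + 2 D$)
$\frac{258087 + m{\left(n,-216 \right)}}{432227 + 181275} = \frac{258087 + \left(\frac{937}{156} + 2 \left(-216\right)\right)}{432227 + 181275} = \frac{258087 + \left(\frac{937}{156} - 432\right)}{613502} = \left(258087 - \frac{66455}{156}\right) \frac{1}{613502} = \frac{40195117}{156} \cdot \frac{1}{613502} = \frac{40195117}{95706312}$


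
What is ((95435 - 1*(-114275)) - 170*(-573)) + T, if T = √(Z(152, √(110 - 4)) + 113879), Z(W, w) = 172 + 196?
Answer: 307120 + √114247 ≈ 3.0746e+5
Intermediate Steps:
Z(W, w) = 368
T = √114247 (T = √(368 + 113879) = √114247 ≈ 338.00)
((95435 - 1*(-114275)) - 170*(-573)) + T = ((95435 - 1*(-114275)) - 170*(-573)) + √114247 = ((95435 + 114275) - 1*(-97410)) + √114247 = (209710 + 97410) + √114247 = 307120 + √114247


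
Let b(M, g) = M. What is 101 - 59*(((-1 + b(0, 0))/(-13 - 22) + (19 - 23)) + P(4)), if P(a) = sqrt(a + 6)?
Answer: 11736/35 - 59*sqrt(10) ≈ 148.74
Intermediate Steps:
P(a) = sqrt(6 + a)
101 - 59*(((-1 + b(0, 0))/(-13 - 22) + (19 - 23)) + P(4)) = 101 - 59*(((-1 + 0)/(-13 - 22) + (19 - 23)) + sqrt(6 + 4)) = 101 - 59*((-1/(-35) - 4) + sqrt(10)) = 101 - 59*((-1*(-1/35) - 4) + sqrt(10)) = 101 - 59*((1/35 - 4) + sqrt(10)) = 101 - 59*(-139/35 + sqrt(10)) = 101 + (8201/35 - 59*sqrt(10)) = 11736/35 - 59*sqrt(10)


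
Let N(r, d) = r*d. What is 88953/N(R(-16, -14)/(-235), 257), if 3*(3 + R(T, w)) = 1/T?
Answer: 200677968/7453 ≈ 26926.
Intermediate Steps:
R(T, w) = -3 + 1/(3*T)
N(r, d) = d*r
88953/N(R(-16, -14)/(-235), 257) = 88953/((257*((-3 + (⅓)/(-16))/(-235)))) = 88953/((257*((-3 + (⅓)*(-1/16))*(-1/235)))) = 88953/((257*((-3 - 1/48)*(-1/235)))) = 88953/((257*(-145/48*(-1/235)))) = 88953/((257*(29/2256))) = 88953/(7453/2256) = 88953*(2256/7453) = 200677968/7453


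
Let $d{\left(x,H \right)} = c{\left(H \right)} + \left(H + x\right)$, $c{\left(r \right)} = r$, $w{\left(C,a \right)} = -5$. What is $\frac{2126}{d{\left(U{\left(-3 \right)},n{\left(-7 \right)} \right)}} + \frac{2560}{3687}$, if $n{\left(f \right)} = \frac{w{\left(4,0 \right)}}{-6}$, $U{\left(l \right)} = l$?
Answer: $- \frac{11752723}{7374} \approx -1593.8$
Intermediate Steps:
$n{\left(f \right)} = \frac{5}{6}$ ($n{\left(f \right)} = - \frac{5}{-6} = \left(-5\right) \left(- \frac{1}{6}\right) = \frac{5}{6}$)
$d{\left(x,H \right)} = x + 2 H$ ($d{\left(x,H \right)} = H + \left(H + x\right) = x + 2 H$)
$\frac{2126}{d{\left(U{\left(-3 \right)},n{\left(-7 \right)} \right)}} + \frac{2560}{3687} = \frac{2126}{-3 + 2 \cdot \frac{5}{6}} + \frac{2560}{3687} = \frac{2126}{-3 + \frac{5}{3}} + 2560 \cdot \frac{1}{3687} = \frac{2126}{- \frac{4}{3}} + \frac{2560}{3687} = 2126 \left(- \frac{3}{4}\right) + \frac{2560}{3687} = - \frac{3189}{2} + \frac{2560}{3687} = - \frac{11752723}{7374}$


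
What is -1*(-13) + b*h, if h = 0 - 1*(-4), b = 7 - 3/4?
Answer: 38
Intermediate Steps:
b = 25/4 (b = 7 - 3*¼ = 7 - ¾ = 25/4 ≈ 6.2500)
h = 4 (h = 0 + 4 = 4)
-1*(-13) + b*h = -1*(-13) + (25/4)*4 = 13 + 25 = 38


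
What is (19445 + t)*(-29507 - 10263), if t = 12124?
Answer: -1255499130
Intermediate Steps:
(19445 + t)*(-29507 - 10263) = (19445 + 12124)*(-29507 - 10263) = 31569*(-39770) = -1255499130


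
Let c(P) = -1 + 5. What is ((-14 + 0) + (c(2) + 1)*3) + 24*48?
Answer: 1153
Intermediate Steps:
c(P) = 4
((-14 + 0) + (c(2) + 1)*3) + 24*48 = ((-14 + 0) + (4 + 1)*3) + 24*48 = (-14 + 5*3) + 1152 = (-14 + 15) + 1152 = 1 + 1152 = 1153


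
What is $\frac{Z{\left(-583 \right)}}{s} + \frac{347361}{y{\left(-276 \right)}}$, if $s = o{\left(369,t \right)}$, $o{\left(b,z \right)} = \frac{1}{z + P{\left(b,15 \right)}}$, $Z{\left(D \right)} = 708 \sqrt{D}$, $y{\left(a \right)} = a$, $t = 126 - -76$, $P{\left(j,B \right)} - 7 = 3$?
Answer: $- \frac{115787}{92} + 150096 i \sqrt{583} \approx -1258.6 + 3.6241 \cdot 10^{6} i$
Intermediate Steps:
$P{\left(j,B \right)} = 10$ ($P{\left(j,B \right)} = 7 + 3 = 10$)
$t = 202$ ($t = 126 + 76 = 202$)
$o{\left(b,z \right)} = \frac{1}{10 + z}$ ($o{\left(b,z \right)} = \frac{1}{z + 10} = \frac{1}{10 + z}$)
$s = \frac{1}{212}$ ($s = \frac{1}{10 + 202} = \frac{1}{212} \approx 0.004717$)
$\frac{Z{\left(-583 \right)}}{s} + \frac{347361}{y{\left(-276 \right)}} = 708 \sqrt{-583} \frac{1}{\frac{1}{212}} + \frac{347361}{-276} = 708 i \sqrt{583} \cdot 212 + 347361 \left(- \frac{1}{276}\right) = 708 i \sqrt{583} \cdot 212 - \frac{115787}{92} = 150096 i \sqrt{583} - \frac{115787}{92} = - \frac{115787}{92} + 150096 i \sqrt{583}$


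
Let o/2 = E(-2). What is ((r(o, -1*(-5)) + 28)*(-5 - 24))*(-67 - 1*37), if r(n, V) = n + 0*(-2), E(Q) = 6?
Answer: 120640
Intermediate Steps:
o = 12 (o = 2*6 = 12)
r(n, V) = n (r(n, V) = n + 0 = n)
((r(o, -1*(-5)) + 28)*(-5 - 24))*(-67 - 1*37) = ((12 + 28)*(-5 - 24))*(-67 - 1*37) = (40*(-29))*(-67 - 37) = -1160*(-104) = 120640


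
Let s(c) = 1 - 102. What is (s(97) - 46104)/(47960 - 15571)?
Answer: -46205/32389 ≈ -1.4266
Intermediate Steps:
s(c) = -101
(s(97) - 46104)/(47960 - 15571) = (-101 - 46104)/(47960 - 15571) = -46205/32389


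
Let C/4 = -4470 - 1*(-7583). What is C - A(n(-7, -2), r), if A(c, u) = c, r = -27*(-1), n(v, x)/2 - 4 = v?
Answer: 12458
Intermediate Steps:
n(v, x) = 8 + 2*v
r = 27
C = 12452 (C = 4*(-4470 - 1*(-7583)) = 4*(-4470 + 7583) = 4*3113 = 12452)
C - A(n(-7, -2), r) = 12452 - (8 + 2*(-7)) = 12452 - (8 - 14) = 12452 - 1*(-6) = 12452 + 6 = 12458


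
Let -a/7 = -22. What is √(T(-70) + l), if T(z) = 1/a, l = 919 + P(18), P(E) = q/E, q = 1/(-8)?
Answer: √784619759/924 ≈ 30.315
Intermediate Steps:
a = 154 (a = -7*(-22) = 154)
q = -⅛ ≈ -0.12500
P(E) = -1/(8*E)
l = 132335/144 (l = 919 - ⅛/18 = 919 - ⅛*1/18 = 919 - 1/144 = 132335/144 ≈ 918.99)
T(z) = 1/154
√(T(-70) + l) = √(1/154 + 132335/144) = √(10189867/11088) = √784619759/924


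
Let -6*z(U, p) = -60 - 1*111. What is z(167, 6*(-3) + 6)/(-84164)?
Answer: -57/168328 ≈ -0.00033862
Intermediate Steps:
z(U, p) = 57/2 (z(U, p) = -(-60 - 1*111)/6 = -(-60 - 111)/6 = -1/6*(-171) = 57/2)
z(167, 6*(-3) + 6)/(-84164) = (57/2)/(-84164) = (57/2)*(-1/84164) = -57/168328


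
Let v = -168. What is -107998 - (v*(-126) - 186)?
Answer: -128980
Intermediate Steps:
-107998 - (v*(-126) - 186) = -107998 - (-168*(-126) - 186) = -107998 - (21168 - 186) = -107998 - 1*20982 = -107998 - 20982 = -128980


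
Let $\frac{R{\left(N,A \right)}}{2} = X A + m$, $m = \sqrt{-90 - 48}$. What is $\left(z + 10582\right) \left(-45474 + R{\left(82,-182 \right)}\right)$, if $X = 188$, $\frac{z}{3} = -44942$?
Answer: $14152137064 - 248488 i \sqrt{138} \approx 1.4152 \cdot 10^{10} - 2.9191 \cdot 10^{6} i$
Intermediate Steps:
$z = -134826$ ($z = 3 \left(-44942\right) = -134826$)
$m = i \sqrt{138}$ ($m = \sqrt{-138} = i \sqrt{138} \approx 11.747 i$)
$R{\left(N,A \right)} = 376 A + 2 i \sqrt{138}$ ($R{\left(N,A \right)} = 2 \left(188 A + i \sqrt{138}\right) = 376 A + 2 i \sqrt{138}$)
$\left(z + 10582\right) \left(-45474 + R{\left(82,-182 \right)}\right) = \left(-134826 + 10582\right) \left(-45474 + \left(376 \left(-182\right) + 2 i \sqrt{138}\right)\right) = - 124244 \left(-45474 - \left(68432 - 2 i \sqrt{138}\right)\right) = - 124244 \left(-113906 + 2 i \sqrt{138}\right) = 14152137064 - 248488 i \sqrt{138}$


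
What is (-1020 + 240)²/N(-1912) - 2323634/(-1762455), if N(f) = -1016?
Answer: -133739601232/223831785 ≈ -597.50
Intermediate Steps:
(-1020 + 240)²/N(-1912) - 2323634/(-1762455) = (-1020 + 240)²/(-1016) - 2323634/(-1762455) = (-780)²*(-1/1016) - 2323634*(-1/1762455) = 608400*(-1/1016) + 2323634/1762455 = -76050/127 + 2323634/1762455 = -133739601232/223831785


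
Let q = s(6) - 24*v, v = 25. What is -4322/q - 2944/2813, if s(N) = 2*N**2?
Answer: 5301677/742632 ≈ 7.1390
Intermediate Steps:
q = -528 (q = 2*6**2 - 24*25 = 2*36 - 600 = 72 - 600 = -528)
-4322/q - 2944/2813 = -4322/(-528) - 2944/2813 = -4322*(-1/528) - 2944*1/2813 = 2161/264 - 2944/2813 = 5301677/742632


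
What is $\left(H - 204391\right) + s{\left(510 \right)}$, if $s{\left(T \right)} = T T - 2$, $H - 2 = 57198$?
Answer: $112907$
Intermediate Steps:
$H = 57200$ ($H = 2 + 57198 = 57200$)
$s{\left(T \right)} = -2 + T^{2}$ ($s{\left(T \right)} = T^{2} - 2 = -2 + T^{2}$)
$\left(H - 204391\right) + s{\left(510 \right)} = \left(57200 - 204391\right) - \left(2 - 510^{2}\right) = -147191 + \left(-2 + 260100\right) = -147191 + 260098 = 112907$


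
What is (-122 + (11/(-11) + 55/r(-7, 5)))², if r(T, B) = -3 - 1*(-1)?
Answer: 90601/4 ≈ 22650.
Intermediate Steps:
r(T, B) = -2 (r(T, B) = -3 + 1 = -2)
(-122 + (11/(-11) + 55/r(-7, 5)))² = (-122 + (11/(-11) + 55/(-2)))² = (-122 + (11*(-1/11) + 55*(-½)))² = (-122 + (-1 - 55/2))² = (-122 - 57/2)² = (-301/2)² = 90601/4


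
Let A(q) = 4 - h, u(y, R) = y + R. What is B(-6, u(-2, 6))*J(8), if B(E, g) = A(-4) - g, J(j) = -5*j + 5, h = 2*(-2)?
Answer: -140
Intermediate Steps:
h = -4
u(y, R) = R + y
J(j) = 5 - 5*j
A(q) = 8 (A(q) = 4 - 1*(-4) = 4 + 4 = 8)
B(E, g) = 8 - g
B(-6, u(-2, 6))*J(8) = (8 - (6 - 2))*(5 - 5*8) = (8 - 1*4)*(5 - 40) = (8 - 4)*(-35) = 4*(-35) = -140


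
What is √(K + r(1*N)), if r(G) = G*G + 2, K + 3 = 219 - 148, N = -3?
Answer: √79 ≈ 8.8882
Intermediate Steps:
K = 68 (K = -3 + (219 - 148) = -3 + 71 = 68)
r(G) = 2 + G² (r(G) = G² + 2 = 2 + G²)
√(K + r(1*N)) = √(68 + (2 + (1*(-3))²)) = √(68 + (2 + (-3)²)) = √(68 + (2 + 9)) = √(68 + 11) = √79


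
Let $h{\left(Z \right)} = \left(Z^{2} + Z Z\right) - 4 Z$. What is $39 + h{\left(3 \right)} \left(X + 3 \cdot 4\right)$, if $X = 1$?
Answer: $117$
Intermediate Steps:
$h{\left(Z \right)} = - 4 Z + 2 Z^{2}$ ($h{\left(Z \right)} = \left(Z^{2} + Z^{2}\right) - 4 Z = 2 Z^{2} - 4 Z = - 4 Z + 2 Z^{2}$)
$39 + h{\left(3 \right)} \left(X + 3 \cdot 4\right) = 39 + 2 \cdot 3 \left(-2 + 3\right) \left(1 + 3 \cdot 4\right) = 39 + 2 \cdot 3 \cdot 1 \left(1 + 12\right) = 39 + 6 \cdot 13 = 39 + 78 = 117$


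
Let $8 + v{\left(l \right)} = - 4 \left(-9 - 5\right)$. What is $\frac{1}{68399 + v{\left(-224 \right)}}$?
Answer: $\frac{1}{68447} \approx 1.461 \cdot 10^{-5}$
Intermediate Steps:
$v{\left(l \right)} = 48$ ($v{\left(l \right)} = -8 - 4 \left(-9 - 5\right) = -8 - -56 = -8 + 56 = 48$)
$\frac{1}{68399 + v{\left(-224 \right)}} = \frac{1}{68399 + 48} = \frac{1}{68447}$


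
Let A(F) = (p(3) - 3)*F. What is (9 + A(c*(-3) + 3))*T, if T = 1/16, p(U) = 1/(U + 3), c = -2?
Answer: -33/32 ≈ -1.0313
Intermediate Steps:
p(U) = 1/(3 + U)
T = 1/16 ≈ 0.062500
A(F) = -17*F/6 (A(F) = (1/(3 + 3) - 3)*F = (1/6 - 3)*F = -17*F/6)
(9 + A(c*(-3) + 3))*T = (9 - 17*(-2*(-3) + 3)/6)*(1/16) = (9 - 17*(6 + 3)/6)*(1/16) = (9 - 17/6*9)*(1/16) = (9 - 51/2)*(1/16) = -33/2*1/16 = -33/32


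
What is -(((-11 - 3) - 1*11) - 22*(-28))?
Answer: -591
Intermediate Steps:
-(((-11 - 3) - 1*11) - 22*(-28)) = -((-14 - 11) + 616) = -(-25 + 616) = -1*591 = -591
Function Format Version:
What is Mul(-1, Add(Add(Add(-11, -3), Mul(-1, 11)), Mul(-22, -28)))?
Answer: -591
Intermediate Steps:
Mul(-1, Add(Add(Add(-11, -3), Mul(-1, 11)), Mul(-22, -28))) = Mul(-1, Add(Add(-14, -11), 616)) = Mul(-1, Add(-25, 616)) = Mul(-1, 591) = -591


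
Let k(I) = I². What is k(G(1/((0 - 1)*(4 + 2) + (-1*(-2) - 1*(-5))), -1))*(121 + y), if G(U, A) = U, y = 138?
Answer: 259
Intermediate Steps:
k(G(1/((0 - 1)*(4 + 2) + (-1*(-2) - 1*(-5))), -1))*(121 + y) = (1/((0 - 1)*(4 + 2) + (-1*(-2) - 1*(-5))))²*(121 + 138) = (1/(-1*6 + (2 + 5)))²*259 = (1/(-6 + 7))²*259 = (1/1)²*259 = 1²*259 = 1*259 = 259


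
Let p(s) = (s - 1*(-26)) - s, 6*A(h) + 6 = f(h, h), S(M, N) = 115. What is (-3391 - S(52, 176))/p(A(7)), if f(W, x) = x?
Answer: -1753/13 ≈ -134.85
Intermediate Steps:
A(h) = -1 + h/6
p(s) = 26 (p(s) = (s + 26) - s = (26 + s) - s = 26)
(-3391 - S(52, 176))/p(A(7)) = (-3391 - 1*115)/26 = (-3391 - 115)*(1/26) = -3506*1/26 = -1753/13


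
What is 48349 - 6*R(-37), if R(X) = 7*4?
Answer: 48181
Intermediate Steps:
R(X) = 28
48349 - 6*R(-37) = 48349 - 6*28 = 48349 - 1*168 = 48349 - 168 = 48181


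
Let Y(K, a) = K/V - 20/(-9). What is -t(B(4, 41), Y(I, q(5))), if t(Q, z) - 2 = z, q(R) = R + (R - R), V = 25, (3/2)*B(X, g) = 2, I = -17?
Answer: -797/225 ≈ -3.5422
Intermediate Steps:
B(X, g) = 4/3 (B(X, g) = (2/3)*2 = 4/3)
q(R) = R (q(R) = R + 0 = R)
Y(K, a) = 20/9 + K/25 (Y(K, a) = K/25 - 20/(-9) = K*(1/25) - 20*(-1/9) = K/25 + 20/9 = 20/9 + K/25)
t(Q, z) = 2 + z
-t(B(4, 41), Y(I, q(5))) = -(2 + (20/9 + (1/25)*(-17))) = -(2 + (20/9 - 17/25)) = -(2 + 347/225) = -1*797/225 = -797/225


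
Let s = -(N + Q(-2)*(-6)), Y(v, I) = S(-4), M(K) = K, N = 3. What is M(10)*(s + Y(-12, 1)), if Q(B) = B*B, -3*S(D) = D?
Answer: 670/3 ≈ 223.33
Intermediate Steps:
S(D) = -D/3
Q(B) = B**2
Y(v, I) = 4/3 (Y(v, I) = -1/3*(-4) = 4/3)
s = 21 (s = -(3 + (-2)**2*(-6)) = -(3 + 4*(-6)) = -(3 - 24) = -1*(-21) = 21)
M(10)*(s + Y(-12, 1)) = 10*(21 + 4/3) = 10*(67/3) = 670/3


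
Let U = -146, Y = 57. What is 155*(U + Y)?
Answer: -13795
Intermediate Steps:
155*(U + Y) = 155*(-146 + 57) = 155*(-89) = -13795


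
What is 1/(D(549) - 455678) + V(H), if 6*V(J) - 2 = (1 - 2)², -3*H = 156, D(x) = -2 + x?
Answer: 455129/910262 ≈ 0.50000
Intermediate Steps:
H = -52 (H = -⅓*156 = -52)
V(J) = ½ (V(J) = ⅓ + (1 - 2)²/6 = ⅓ + (⅙)*(-1)² = ⅓ + (⅙)*1 = ⅓ + ⅙ = ½)
1/(D(549) - 455678) + V(H) = 1/((-2 + 549) - 455678) + ½ = 1/(547 - 455678) + ½ = 1/(-455131) + ½ = -1/455131 + ½ = 455129/910262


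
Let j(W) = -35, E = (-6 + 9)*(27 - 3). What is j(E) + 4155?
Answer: 4120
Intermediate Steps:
E = 72 (E = 3*24 = 72)
j(E) + 4155 = -35 + 4155 = 4120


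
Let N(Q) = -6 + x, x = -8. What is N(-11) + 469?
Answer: 455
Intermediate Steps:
N(Q) = -14 (N(Q) = -6 - 8 = -14)
N(-11) + 469 = -14 + 469 = 455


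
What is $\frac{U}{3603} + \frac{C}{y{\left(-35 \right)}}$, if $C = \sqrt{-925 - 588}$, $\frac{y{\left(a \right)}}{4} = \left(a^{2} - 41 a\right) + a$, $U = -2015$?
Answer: $- \frac{2015}{3603} + \frac{i \sqrt{1513}}{10500} \approx -0.55926 + 0.0037045 i$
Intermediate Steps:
$y{\left(a \right)} = - 160 a + 4 a^{2}$ ($y{\left(a \right)} = 4 \left(\left(a^{2} - 41 a\right) + a\right) = 4 \left(a^{2} - 40 a\right) = - 160 a + 4 a^{2}$)
$C = i \sqrt{1513}$ ($C = \sqrt{-1513} = i \sqrt{1513} \approx 38.897 i$)
$\frac{U}{3603} + \frac{C}{y{\left(-35 \right)}} = - \frac{2015}{3603} + \frac{i \sqrt{1513}}{4 \left(-35\right) \left(-40 - 35\right)} = \left(-2015\right) \frac{1}{3603} + \frac{i \sqrt{1513}}{4 \left(-35\right) \left(-75\right)} = - \frac{2015}{3603} + \frac{i \sqrt{1513}}{10500}$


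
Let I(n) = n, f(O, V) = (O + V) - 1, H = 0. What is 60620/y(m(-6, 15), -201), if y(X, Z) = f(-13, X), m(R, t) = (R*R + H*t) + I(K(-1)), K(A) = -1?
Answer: 8660/3 ≈ 2886.7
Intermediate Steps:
f(O, V) = -1 + O + V
m(R, t) = -1 + R² (m(R, t) = (R*R + 0*t) - 1 = (R² + 0) - 1 = R² - 1 = -1 + R²)
y(X, Z) = -14 + X (y(X, Z) = -1 - 13 + X = -14 + X)
60620/y(m(-6, 15), -201) = 60620/(-14 + (-1 + (-6)²)) = 60620/(-14 + (-1 + 36)) = 60620/(-14 + 35) = 60620/21 = 60620*(1/21) = 8660/3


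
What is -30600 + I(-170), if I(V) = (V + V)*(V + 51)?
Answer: 9860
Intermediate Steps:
I(V) = 2*V*(51 + V) (I(V) = (2*V)*(51 + V) = 2*V*(51 + V))
-30600 + I(-170) = -30600 + 2*(-170)*(51 - 170) = -30600 + 2*(-170)*(-119) = -30600 + 40460 = 9860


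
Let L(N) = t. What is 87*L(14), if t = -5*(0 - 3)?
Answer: 1305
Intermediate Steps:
t = 15 (t = -5*(-3) = 15)
L(N) = 15
87*L(14) = 87*15 = 1305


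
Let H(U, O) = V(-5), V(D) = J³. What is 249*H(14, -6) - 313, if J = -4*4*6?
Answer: -220299577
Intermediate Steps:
J = -96 (J = -16*6 = -96)
V(D) = -884736 (V(D) = (-96)³ = -884736)
H(U, O) = -884736
249*H(14, -6) - 313 = 249*(-884736) - 313 = -220299264 - 313 = -220299577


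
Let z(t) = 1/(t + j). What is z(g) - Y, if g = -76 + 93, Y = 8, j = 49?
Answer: -527/66 ≈ -7.9848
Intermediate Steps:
g = 17
z(t) = 1/(49 + t) (z(t) = 1/(t + 49) = 1/(49 + t))
z(g) - Y = 1/(49 + 17) - 1*8 = 1/66 - 8 = -527/66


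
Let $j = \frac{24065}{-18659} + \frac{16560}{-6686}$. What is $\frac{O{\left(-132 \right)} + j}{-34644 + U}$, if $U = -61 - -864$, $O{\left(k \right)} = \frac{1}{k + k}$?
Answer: $\frac{62088072197}{557277945606888} \approx 0.00011141$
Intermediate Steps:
$O{\left(k \right)} = \frac{1}{2 k}$
$U = 803$ ($U = -61 + 864 = 803$)
$j = - \frac{234945815}{62377037}$ ($j = 24065 \left(- \frac{1}{18659}\right) + 16560 \left(- \frac{1}{6686}\right) = - \frac{24065}{18659} - \frac{8280}{3343} = - \frac{234945815}{62377037} \approx -3.7665$)
$\frac{O{\left(-132 \right)} + j}{-34644 + U} = \frac{\frac{1}{2 \left(-132\right)} - \frac{234945815}{62377037}}{-34644 + 803} = \frac{\frac{1}{2} \left(- \frac{1}{132}\right) - \frac{234945815}{62377037}}{-33841} = \left(- \frac{1}{264} - \frac{234945815}{62377037}\right) \left(- \frac{1}{33841}\right) = \left(- \frac{62088072197}{16467537768}\right) \left(- \frac{1}{33841}\right) = \frac{62088072197}{557277945606888}$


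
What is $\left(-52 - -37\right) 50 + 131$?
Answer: $-619$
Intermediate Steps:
$\left(-52 - -37\right) 50 + 131 = \left(-52 + 37\right) 50 + 131 = \left(-15\right) 50 + 131 = -750 + 131 = -619$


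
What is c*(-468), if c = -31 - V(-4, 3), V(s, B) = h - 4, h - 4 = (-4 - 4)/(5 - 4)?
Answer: 10764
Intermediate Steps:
h = -4 (h = 4 + (-4 - 4)/(5 - 4) = 4 - 8/1 = 4 - 8*1 = 4 - 8 = -4)
V(s, B) = -8 (V(s, B) = -4 - 4 = -8)
c = -23 (c = -31 - 1*(-8) = -31 + 8 = -23)
c*(-468) = -23*(-468) = 10764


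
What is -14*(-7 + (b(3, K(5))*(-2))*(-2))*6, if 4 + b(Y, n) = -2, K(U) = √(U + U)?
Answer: 2604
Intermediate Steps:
K(U) = √2*√U (K(U) = √(2*U) = √2*√U)
b(Y, n) = -6 (b(Y, n) = -4 - 2 = -6)
-14*(-7 + (b(3, K(5))*(-2))*(-2))*6 = -14*(-7 - 6*(-2)*(-2))*6 = -14*(-7 + 12*(-2))*6 = -14*(-7 - 24)*6 = -14*(-31)*6 = 434*6 = 2604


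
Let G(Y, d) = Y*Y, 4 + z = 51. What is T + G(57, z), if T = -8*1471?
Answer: -8519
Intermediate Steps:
z = 47 (z = -4 + 51 = 47)
G(Y, d) = Y**2
T = -11768
T + G(57, z) = -11768 + 57**2 = -11768 + 3249 = -8519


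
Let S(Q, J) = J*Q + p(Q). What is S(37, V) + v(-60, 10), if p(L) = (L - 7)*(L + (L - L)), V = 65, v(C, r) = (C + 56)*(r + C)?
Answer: 3715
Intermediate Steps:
v(C, r) = (56 + C)*(C + r)
p(L) = L*(-7 + L) (p(L) = (-7 + L)*(L + 0) = (-7 + L)*L = L*(-7 + L))
S(Q, J) = J*Q + Q*(-7 + Q)
S(37, V) + v(-60, 10) = 37*(-7 + 65 + 37) + ((-60)**2 + 56*(-60) + 56*10 - 60*10) = 37*95 + (3600 - 3360 + 560 - 600) = 3515 + 200 = 3715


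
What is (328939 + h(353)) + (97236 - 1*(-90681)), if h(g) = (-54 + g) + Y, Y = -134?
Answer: 517021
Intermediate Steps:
h(g) = -188 + g (h(g) = (-54 + g) - 134 = -188 + g)
(328939 + h(353)) + (97236 - 1*(-90681)) = (328939 + (-188 + 353)) + (97236 - 1*(-90681)) = (328939 + 165) + (97236 + 90681) = 329104 + 187917 = 517021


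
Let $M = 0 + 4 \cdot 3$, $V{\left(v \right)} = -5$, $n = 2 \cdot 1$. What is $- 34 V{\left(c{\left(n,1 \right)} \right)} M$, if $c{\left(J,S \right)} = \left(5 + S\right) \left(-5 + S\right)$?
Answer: $2040$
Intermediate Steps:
$n = 2$
$c{\left(J,S \right)} = \left(-5 + S\right) \left(5 + S\right)$
$M = 12$ ($M = 0 + 12 = 12$)
$- 34 V{\left(c{\left(n,1 \right)} \right)} M = \left(-34\right) \left(-5\right) 12 = 170 \cdot 12 = 2040$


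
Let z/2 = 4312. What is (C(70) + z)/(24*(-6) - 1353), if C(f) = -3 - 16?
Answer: -8605/1497 ≈ -5.7482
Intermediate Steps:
z = 8624 (z = 2*4312 = 8624)
C(f) = -19
(C(70) + z)/(24*(-6) - 1353) = (-19 + 8624)/(24*(-6) - 1353) = 8605/(-144 - 1353) = 8605/(-1497) = 8605*(-1/1497) = -8605/1497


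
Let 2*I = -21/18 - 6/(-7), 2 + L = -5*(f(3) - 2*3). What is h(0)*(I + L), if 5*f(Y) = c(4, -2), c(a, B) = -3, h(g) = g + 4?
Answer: 2591/21 ≈ 123.38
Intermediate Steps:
h(g) = 4 + g
f(Y) = -3/5 (f(Y) = (1/5)*(-3) = -3/5)
L = 31 (L = -2 - 5*(-3/5 - 2*3) = -2 - 5*(-3/5 - 6) = -2 - 5*(-33/5) = -2 + 33 = 31)
I = -13/84 (I = (-21/18 - 6/(-7))/2 = (-21*1/18 - 6*(-1/7))/2 = (-7/6 + 6/7)/2 = (1/2)*(-13/42) = -13/84 ≈ -0.15476)
h(0)*(I + L) = (4 + 0)*(-13/84 + 31) = 4*(2591/84) = 2591/21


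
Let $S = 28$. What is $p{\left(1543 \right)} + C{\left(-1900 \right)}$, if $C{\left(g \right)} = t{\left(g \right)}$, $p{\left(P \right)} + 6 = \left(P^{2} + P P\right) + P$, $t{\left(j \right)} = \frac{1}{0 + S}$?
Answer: $\frac{133370581}{28} \approx 4.7632 \cdot 10^{6}$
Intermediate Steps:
$t{\left(j \right)} = \frac{1}{28}$ ($t{\left(j \right)} = \frac{1}{0 + 28} = \frac{1}{28}$)
$p{\left(P \right)} = -6 + P + 2 P^{2}$ ($p{\left(P \right)} = -6 + \left(\left(P^{2} + P P\right) + P\right) = -6 + \left(\left(P^{2} + P^{2}\right) + P\right) = -6 + \left(2 P^{2} + P\right) = -6 + \left(P + 2 P^{2}\right) = -6 + P + 2 P^{2}$)
$C{\left(g \right)} = \frac{1}{28}$
$p{\left(1543 \right)} + C{\left(-1900 \right)} = \left(-6 + 1543 + 2 \cdot 1543^{2}\right) + \frac{1}{28} = \left(-6 + 1543 + 2 \cdot 2380849\right) + \frac{1}{28} = \left(-6 + 1543 + 4761698\right) + \frac{1}{28} = 4763235 + \frac{1}{28} = \frac{133370581}{28}$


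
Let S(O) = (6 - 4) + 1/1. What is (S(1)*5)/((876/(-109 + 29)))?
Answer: -100/73 ≈ -1.3699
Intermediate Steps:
S(O) = 3 (S(O) = 2 + 1 = 3)
(S(1)*5)/((876/(-109 + 29))) = (3*5)/((876/(-109 + 29))) = 15/((876/(-80))) = 15/((876*(-1/80))) = 15/(-219/20) = 15*(-20/219) = -100/73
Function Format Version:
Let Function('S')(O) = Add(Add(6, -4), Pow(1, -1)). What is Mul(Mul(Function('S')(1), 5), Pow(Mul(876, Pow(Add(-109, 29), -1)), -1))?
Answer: Rational(-100, 73) ≈ -1.3699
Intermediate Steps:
Function('S')(O) = 3 (Function('S')(O) = Add(2, 1) = 3)
Mul(Mul(Function('S')(1), 5), Pow(Mul(876, Pow(Add(-109, 29), -1)), -1)) = Mul(Mul(3, 5), Pow(Mul(876, Pow(Add(-109, 29), -1)), -1)) = Mul(15, Pow(Mul(876, Pow(-80, -1)), -1)) = Mul(15, Pow(Mul(876, Rational(-1, 80)), -1)) = Mul(15, Pow(Rational(-219, 20), -1)) = Mul(15, Rational(-20, 219)) = Rational(-100, 73)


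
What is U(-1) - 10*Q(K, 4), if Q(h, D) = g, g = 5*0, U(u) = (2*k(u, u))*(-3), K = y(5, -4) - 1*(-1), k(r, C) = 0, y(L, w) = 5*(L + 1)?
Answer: 0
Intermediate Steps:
y(L, w) = 5 + 5*L (y(L, w) = 5*(1 + L) = 5 + 5*L)
K = 31 (K = (5 + 5*5) - 1*(-1) = (5 + 25) + 1 = 30 + 1 = 31)
U(u) = 0 (U(u) = (2*0)*(-3) = 0*(-3) = 0)
g = 0
Q(h, D) = 0
U(-1) - 10*Q(K, 4) = 0 - 10*0 = 0 + 0 = 0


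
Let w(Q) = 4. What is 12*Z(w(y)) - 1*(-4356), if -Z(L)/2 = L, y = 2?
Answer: 4260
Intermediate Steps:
Z(L) = -2*L
12*Z(w(y)) - 1*(-4356) = 12*(-2*4) - 1*(-4356) = 12*(-8) + 4356 = -96 + 4356 = 4260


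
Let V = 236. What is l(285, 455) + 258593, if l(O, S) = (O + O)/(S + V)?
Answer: 178688333/691 ≈ 2.5859e+5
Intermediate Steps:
l(O, S) = 2*O/(236 + S) (l(O, S) = (O + O)/(S + 236) = (2*O)/(236 + S) = 2*O/(236 + S))
l(285, 455) + 258593 = 2*285/(236 + 455) + 258593 = 2*285/691 + 258593 = 2*285*(1/691) + 258593 = 570/691 + 258593 = 178688333/691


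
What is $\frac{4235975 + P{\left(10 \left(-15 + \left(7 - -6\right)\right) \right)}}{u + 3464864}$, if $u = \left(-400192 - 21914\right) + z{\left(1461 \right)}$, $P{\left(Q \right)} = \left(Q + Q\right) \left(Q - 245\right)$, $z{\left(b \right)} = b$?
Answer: $\frac{4246575}{3044219} \approx 1.395$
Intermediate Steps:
$P{\left(Q \right)} = 2 Q \left(-245 + Q\right)$
$u = -420645$ ($u = \left(-400192 - 21914\right) + 1461 = -422106 + 1461 = -420645$)
$\frac{4235975 + P{\left(10 \left(-15 + \left(7 - -6\right)\right) \right)}}{u + 3464864} = \frac{4235975 + 2 \cdot 10 \left(-15 + \left(7 - -6\right)\right) \left(-245 + 10 \left(-15 + \left(7 - -6\right)\right)\right)}{-420645 + 3464864} = \frac{4235975 + 2 \cdot 10 \left(-15 + \left(7 + 6\right)\right) \left(-245 + 10 \left(-15 + \left(7 + 6\right)\right)\right)}{3044219} = \left(4235975 + 2 \cdot 10 \left(-15 + 13\right) \left(-245 + 10 \left(-15 + 13\right)\right)\right) \frac{1}{3044219} = \left(4235975 + 2 \cdot 10 \left(-2\right) \left(-245 + 10 \left(-2\right)\right)\right) \frac{1}{3044219} = \left(4235975 + 2 \left(-20\right) \left(-245 - 20\right)\right) \frac{1}{3044219} = \left(4235975 + 2 \left(-20\right) \left(-265\right)\right) \frac{1}{3044219} = \left(4235975 + 10600\right) \frac{1}{3044219} = 4246575 \cdot \frac{1}{3044219} = \frac{4246575}{3044219}$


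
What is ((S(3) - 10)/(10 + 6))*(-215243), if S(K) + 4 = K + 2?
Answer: 1937187/16 ≈ 1.2107e+5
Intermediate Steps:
S(K) = -2 + K (S(K) = -4 + (K + 2) = -4 + (2 + K) = -2 + K)
((S(3) - 10)/(10 + 6))*(-215243) = (((-2 + 3) - 10)/(10 + 6))*(-215243) = ((1 - 10)/16)*(-215243) = -9*1/16*(-215243) = -9/16*(-215243) = 1937187/16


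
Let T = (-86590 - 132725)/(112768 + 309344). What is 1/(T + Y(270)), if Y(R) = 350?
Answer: 140704/49173295 ≈ 0.0028614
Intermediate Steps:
T = -73105/140704 (T = -219315/422112 = -219315*1/422112 = -73105/140704 ≈ -0.51957)
1/(T + Y(270)) = 1/(-73105/140704 + 350) = 1/(49173295/140704) = 140704/49173295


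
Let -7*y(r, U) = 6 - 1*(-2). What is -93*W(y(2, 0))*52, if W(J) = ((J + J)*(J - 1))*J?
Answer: 9285120/343 ≈ 27070.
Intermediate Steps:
y(r, U) = -8/7 (y(r, U) = -(6 - 1*(-2))/7 = -(6 + 2)/7 = -⅐*8 = -8/7)
W(J) = 2*J²*(-1 + J) (W(J) = ((2*J)*(-1 + J))*J = (2*J*(-1 + J))*J = 2*J²*(-1 + J))
-93*W(y(2, 0))*52 = -186*(-8/7)²*(-1 - 8/7)*52 = -186*64*(-15)/(49*7)*52 = -93*(-1920/343)*52 = (178560/343)*52 = 9285120/343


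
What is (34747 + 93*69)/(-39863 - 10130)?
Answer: -41164/49993 ≈ -0.82339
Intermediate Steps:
(34747 + 93*69)/(-39863 - 10130) = (34747 + 6417)/(-49993) = 41164*(-1/49993) = -41164/49993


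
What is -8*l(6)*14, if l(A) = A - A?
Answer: 0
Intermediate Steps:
l(A) = 0
-8*l(6)*14 = -8*0*14 = 0*14 = 0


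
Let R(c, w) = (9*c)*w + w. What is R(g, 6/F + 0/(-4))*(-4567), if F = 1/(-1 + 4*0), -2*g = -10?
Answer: 1260492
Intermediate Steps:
g = 5 (g = -½*(-10) = 5)
F = -1 (F = 1/(-1 + 0) = 1/(-1) = -1)
R(c, w) = w + 9*c*w (R(c, w) = 9*c*w + w = w + 9*c*w)
R(g, 6/F + 0/(-4))*(-4567) = ((6/(-1) + 0/(-4))*(1 + 9*5))*(-4567) = ((6*(-1) + 0*(-¼))*(1 + 45))*(-4567) = ((-6 + 0)*46)*(-4567) = -6*46*(-4567) = -276*(-4567) = 1260492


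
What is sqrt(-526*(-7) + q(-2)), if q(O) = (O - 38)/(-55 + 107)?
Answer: 4*sqrt(38883)/13 ≈ 60.673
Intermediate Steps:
q(O) = -19/26 + O/52 (q(O) = (-38 + O)/52 = (-38 + O)*(1/52) = -19/26 + O/52)
sqrt(-526*(-7) + q(-2)) = sqrt(-526*(-7) + (-19/26 + (1/52)*(-2))) = sqrt(3682 + (-19/26 - 1/26)) = sqrt(3682 - 10/13) = sqrt(47856/13) = 4*sqrt(38883)/13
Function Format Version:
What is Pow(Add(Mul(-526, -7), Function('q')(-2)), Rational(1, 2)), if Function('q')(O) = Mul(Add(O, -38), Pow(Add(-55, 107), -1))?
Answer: Mul(Rational(4, 13), Pow(38883, Rational(1, 2))) ≈ 60.673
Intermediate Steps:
Function('q')(O) = Add(Rational(-19, 26), Mul(Rational(1, 52), O)) (Function('q')(O) = Mul(Add(-38, O), Pow(52, -1)) = Mul(Add(-38, O), Rational(1, 52)) = Add(Rational(-19, 26), Mul(Rational(1, 52), O)))
Pow(Add(Mul(-526, -7), Function('q')(-2)), Rational(1, 2)) = Pow(Add(Mul(-526, -7), Add(Rational(-19, 26), Mul(Rational(1, 52), -2))), Rational(1, 2)) = Pow(Add(3682, Add(Rational(-19, 26), Rational(-1, 26))), Rational(1, 2)) = Pow(Add(3682, Rational(-10, 13)), Rational(1, 2)) = Pow(Rational(47856, 13), Rational(1, 2)) = Mul(Rational(4, 13), Pow(38883, Rational(1, 2)))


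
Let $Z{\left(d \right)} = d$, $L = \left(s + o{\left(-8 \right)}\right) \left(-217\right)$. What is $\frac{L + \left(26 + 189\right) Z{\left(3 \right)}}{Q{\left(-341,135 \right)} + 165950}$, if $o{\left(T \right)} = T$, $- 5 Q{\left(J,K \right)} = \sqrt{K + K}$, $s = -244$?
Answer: $\frac{22954618875}{68848506223} + \frac{165987 \sqrt{30}}{137697012446} \approx 0.33341$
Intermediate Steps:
$Q{\left(J,K \right)} = - \frac{\sqrt{2} \sqrt{K}}{5}$ ($Q{\left(J,K \right)} = - \frac{\sqrt{K + K}}{5} = - \frac{\sqrt{2 K}}{5} = - \frac{\sqrt{2} \sqrt{K}}{5}$)
$L = 54684$ ($L = \left(-244 - 8\right) \left(-217\right) = \left(-252\right) \left(-217\right) = 54684$)
$\frac{L + \left(26 + 189\right) Z{\left(3 \right)}}{Q{\left(-341,135 \right)} + 165950} = \frac{54684 + \left(26 + 189\right) 3}{- \frac{\sqrt{2} \sqrt{135}}{5} + 165950} = \frac{54684 + 215 \cdot 3}{- \frac{\sqrt{2} \cdot 3 \sqrt{15}}{5} + 165950} = \frac{54684 + 645}{- \frac{3 \sqrt{30}}{5} + 165950} = \frac{55329}{165950 - \frac{3 \sqrt{30}}{5}}$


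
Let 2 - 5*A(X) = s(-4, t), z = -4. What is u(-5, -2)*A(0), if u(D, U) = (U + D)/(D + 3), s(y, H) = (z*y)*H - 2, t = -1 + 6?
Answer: -266/5 ≈ -53.200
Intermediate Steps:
t = 5
s(y, H) = -2 - 4*H*y (s(y, H) = (-4*y)*H - 2 = -4*H*y - 2 = -2 - 4*H*y)
u(D, U) = (D + U)/(3 + D)
A(X) = -76/5 (A(X) = ⅖ - (-2 - 4*5*(-4))/5 = ⅖ - (-2 + 80)/5 = ⅖ - ⅕*78 = ⅖ - 78/5 = -76/5)
u(-5, -2)*A(0) = ((-5 - 2)/(3 - 5))*(-76/5) = (-7/(-2))*(-76/5) = -½*(-7)*(-76/5) = (7/2)*(-76/5) = -266/5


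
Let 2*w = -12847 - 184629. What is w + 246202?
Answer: 147464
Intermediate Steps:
w = -98738 (w = (-12847 - 184629)/2 = (1/2)*(-197476) = -98738)
w + 246202 = -98738 + 246202 = 147464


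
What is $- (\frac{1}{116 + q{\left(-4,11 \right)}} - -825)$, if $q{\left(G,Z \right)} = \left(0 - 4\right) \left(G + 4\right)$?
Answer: $- \frac{95701}{116} \approx -825.01$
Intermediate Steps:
$q{\left(G,Z \right)} = -16 - 4 G$ ($q{\left(G,Z \right)} = - 4 \left(4 + G\right) = -16 - 4 G$)
$- (\frac{1}{116 + q{\left(-4,11 \right)}} - -825) = - (\frac{1}{116 - 0} - -825) = - (\frac{1}{116 + \left(-16 + 16\right)} + 825) = - (\frac{1}{116 + 0} + 825) = - (\frac{1}{116} + 825) = \left(-1\right) \frac{95701}{116} = - \frac{95701}{116}$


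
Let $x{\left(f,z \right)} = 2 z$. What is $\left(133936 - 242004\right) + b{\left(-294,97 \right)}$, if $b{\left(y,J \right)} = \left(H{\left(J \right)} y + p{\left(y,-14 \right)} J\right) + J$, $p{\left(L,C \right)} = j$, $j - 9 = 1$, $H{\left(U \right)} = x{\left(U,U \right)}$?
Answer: $-164037$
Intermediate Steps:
$H{\left(U \right)} = 2 U$
$j = 10$ ($j = 9 + 1 = 10$)
$p{\left(L,C \right)} = 10$
$b{\left(y,J \right)} = 11 J + 2 J y$ ($b{\left(y,J \right)} = \left(2 J y + 10 J\right) + J = \left(10 J + 2 J y\right) + J = 11 J + 2 J y$)
$\left(133936 - 242004\right) + b{\left(-294,97 \right)} = \left(133936 - 242004\right) + 97 \left(11 + 2 \left(-294\right)\right) = -108068 + 97 \left(11 - 588\right) = -108068 + 97 \left(-577\right) = -108068 - 55969 = -164037$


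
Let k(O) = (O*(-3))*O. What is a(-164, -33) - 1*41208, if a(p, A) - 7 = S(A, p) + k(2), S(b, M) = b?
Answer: -41246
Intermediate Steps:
k(O) = -3*O² (k(O) = (-3*O)*O = -3*O²)
a(p, A) = -5 + A (a(p, A) = 7 + (A - 3*2²) = 7 + (A - 3*4) = 7 + (A - 12) = 7 + (-12 + A) = -5 + A)
a(-164, -33) - 1*41208 = (-5 - 33) - 1*41208 = -38 - 41208 = -41246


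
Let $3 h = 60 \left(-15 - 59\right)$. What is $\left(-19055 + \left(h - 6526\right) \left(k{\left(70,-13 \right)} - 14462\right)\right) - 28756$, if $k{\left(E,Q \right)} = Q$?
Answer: $115839039$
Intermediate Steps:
$h = -1480$ ($h = \frac{60 \left(-15 - 59\right)}{3} = \frac{60 \left(-74\right)}{3} = \frac{1}{3} \left(-4440\right) = -1480$)
$\left(-19055 + \left(h - 6526\right) \left(k{\left(70,-13 \right)} - 14462\right)\right) - 28756 = \left(-19055 + \left(-1480 - 6526\right) \left(-13 - 14462\right)\right) - 28756 = \left(-19055 - -115886850\right) - 28756 = \left(-19055 + 115886850\right) - 28756 = 115867795 - 28756 = 115839039$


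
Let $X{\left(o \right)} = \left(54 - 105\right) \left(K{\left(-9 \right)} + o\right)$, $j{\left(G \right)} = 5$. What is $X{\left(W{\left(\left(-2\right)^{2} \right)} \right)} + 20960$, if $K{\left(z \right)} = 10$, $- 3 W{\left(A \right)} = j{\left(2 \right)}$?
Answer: $20535$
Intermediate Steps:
$W{\left(A \right)} = - \frac{5}{3}$ ($W{\left(A \right)} = \left(- \frac{1}{3}\right) 5 = - \frac{5}{3}$)
$X{\left(o \right)} = -510 - 51 o$ ($X{\left(o \right)} = \left(54 - 105\right) \left(10 + o\right) = - 51 \left(10 + o\right) = -510 - 51 o$)
$X{\left(W{\left(\left(-2\right)^{2} \right)} \right)} + 20960 = \left(-510 - -85\right) + 20960 = \left(-510 + 85\right) + 20960 = -425 + 20960 = 20535$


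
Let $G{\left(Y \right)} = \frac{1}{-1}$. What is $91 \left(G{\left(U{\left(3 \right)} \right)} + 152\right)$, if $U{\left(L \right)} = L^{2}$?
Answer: $13741$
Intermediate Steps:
$G{\left(Y \right)} = -1$
$91 \left(G{\left(U{\left(3 \right)} \right)} + 152\right) = 91 \left(-1 + 152\right) = 91 \cdot 151 = 13741$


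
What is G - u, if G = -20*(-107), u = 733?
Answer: 1407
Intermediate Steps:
G = 2140
G - u = 2140 - 1*733 = 2140 - 733 = 1407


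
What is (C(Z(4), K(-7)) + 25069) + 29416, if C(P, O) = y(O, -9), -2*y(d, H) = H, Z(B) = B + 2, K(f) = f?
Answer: 108979/2 ≈ 54490.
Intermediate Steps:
Z(B) = 2 + B
y(d, H) = -H/2
C(P, O) = 9/2 (C(P, O) = -½*(-9) = 9/2)
(C(Z(4), K(-7)) + 25069) + 29416 = (9/2 + 25069) + 29416 = 50147/2 + 29416 = 108979/2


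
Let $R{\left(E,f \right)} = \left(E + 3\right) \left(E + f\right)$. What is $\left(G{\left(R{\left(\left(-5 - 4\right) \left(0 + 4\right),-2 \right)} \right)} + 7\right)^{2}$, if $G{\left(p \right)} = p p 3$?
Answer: $22255325178025$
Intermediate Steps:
$R{\left(E,f \right)} = \left(3 + E\right) \left(E + f\right)$
$G{\left(p \right)} = 3 p^{2}$ ($G{\left(p \right)} = p^{2} \cdot 3 = 3 p^{2}$)
$\left(G{\left(R{\left(\left(-5 - 4\right) \left(0 + 4\right),-2 \right)} \right)} + 7\right)^{2} = \left(3 \left(\left(\left(-5 - 4\right) \left(0 + 4\right)\right)^{2} + 3 \left(-5 - 4\right) \left(0 + 4\right) + 3 \left(-2\right) + \left(-5 - 4\right) \left(0 + 4\right) \left(-2\right)\right)^{2} + 7\right)^{2} = \left(3 \left(\left(\left(-9\right) 4\right)^{2} + 3 \left(\left(-9\right) 4\right) - 6 + \left(-9\right) 4 \left(-2\right)\right)^{2} + 7\right)^{2} = \left(3 \left(\left(-36\right)^{2} + 3 \left(-36\right) - 6 - -72\right)^{2} + 7\right)^{2} = \left(3 \left(1296 - 108 - 6 + 72\right)^{2} + 7\right)^{2} = \left(3 \cdot 1254^{2} + 7\right)^{2} = \left(3 \cdot 1572516 + 7\right)^{2} = \left(4717548 + 7\right)^{2} = 4717555^{2} = 22255325178025$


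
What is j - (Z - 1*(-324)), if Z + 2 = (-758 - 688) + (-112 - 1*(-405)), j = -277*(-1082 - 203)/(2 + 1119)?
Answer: 1287496/1121 ≈ 1148.5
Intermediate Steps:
j = 355945/1121 (j = -277/(1121/(-1285)) = -277/(1121*(-1/1285)) = -277/(-1121/1285) = -277*(-1285/1121) = 355945/1121 ≈ 317.52)
Z = -1155 (Z = -2 + ((-758 - 688) + (-112 - 1*(-405))) = -2 + (-1446 + (-112 + 405)) = -2 + (-1446 + 293) = -2 - 1153 = -1155)
j - (Z - 1*(-324)) = 355945/1121 - (-1155 - 1*(-324)) = 355945/1121 - (-1155 + 324) = 355945/1121 - 1*(-831) = 355945/1121 + 831 = 1287496/1121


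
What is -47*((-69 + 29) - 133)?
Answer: 8131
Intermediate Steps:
-47*((-69 + 29) - 133) = -47*(-40 - 133) = -47*(-173) = 8131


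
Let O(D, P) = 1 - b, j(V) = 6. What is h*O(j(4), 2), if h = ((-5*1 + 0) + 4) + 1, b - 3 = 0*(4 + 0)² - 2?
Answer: 0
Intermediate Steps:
b = 1 (b = 3 + (0*(4 + 0)² - 2) = 3 + (0*4² - 2) = 3 + (0*16 - 2) = 3 + (0 - 2) = 3 - 2 = 1)
O(D, P) = 0 (O(D, P) = 1 - 1*1 = 1 - 1 = 0)
h = 0 (h = ((-5 + 0) + 4) + 1 = (-5 + 4) + 1 = -1 + 1 = 0)
h*O(j(4), 2) = 0*0 = 0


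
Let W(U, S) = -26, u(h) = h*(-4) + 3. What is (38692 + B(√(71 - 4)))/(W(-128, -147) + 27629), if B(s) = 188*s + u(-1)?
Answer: 38699/27603 + 188*√67/27603 ≈ 1.4577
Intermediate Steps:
u(h) = 3 - 4*h (u(h) = -4*h + 3 = 3 - 4*h)
B(s) = 7 + 188*s (B(s) = 188*s + (3 - 4*(-1)) = 188*s + (3 + 4) = 188*s + 7 = 7 + 188*s)
(38692 + B(√(71 - 4)))/(W(-128, -147) + 27629) = (38692 + (7 + 188*√(71 - 4)))/(-26 + 27629) = (38692 + (7 + 188*√67))/27603 = (38699 + 188*√67)*(1/27603) = 38699/27603 + 188*√67/27603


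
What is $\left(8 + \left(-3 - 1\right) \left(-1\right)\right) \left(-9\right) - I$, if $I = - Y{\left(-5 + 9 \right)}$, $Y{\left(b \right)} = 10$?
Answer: $-98$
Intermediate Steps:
$I = -10$ ($I = \left(-1\right) 10 = -10$)
$\left(8 + \left(-3 - 1\right) \left(-1\right)\right) \left(-9\right) - I = \left(8 + \left(-3 - 1\right) \left(-1\right)\right) \left(-9\right) - -10 = \left(8 - -4\right) \left(-9\right) + 10 = \left(8 + 4\right) \left(-9\right) + 10 = 12 \left(-9\right) + 10 = -108 + 10 = -98$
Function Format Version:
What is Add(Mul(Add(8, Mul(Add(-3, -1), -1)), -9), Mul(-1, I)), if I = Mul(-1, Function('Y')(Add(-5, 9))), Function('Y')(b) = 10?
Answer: -98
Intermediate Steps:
I = -10 (I = Mul(-1, 10) = -10)
Add(Mul(Add(8, Mul(Add(-3, -1), -1)), -9), Mul(-1, I)) = Add(Mul(Add(8, Mul(Add(-3, -1), -1)), -9), Mul(-1, -10)) = Add(Mul(Add(8, Mul(-4, -1)), -9), 10) = Add(Mul(Add(8, 4), -9), 10) = Add(Mul(12, -9), 10) = Add(-108, 10) = -98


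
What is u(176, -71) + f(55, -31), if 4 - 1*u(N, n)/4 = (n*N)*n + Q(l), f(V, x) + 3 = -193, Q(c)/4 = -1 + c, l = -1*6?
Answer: -3548932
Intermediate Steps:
l = -6
Q(c) = -4 + 4*c (Q(c) = 4*(-1 + c) = -4 + 4*c)
f(V, x) = -196 (f(V, x) = -3 - 193 = -196)
u(N, n) = 128 - 4*N*n² (u(N, n) = 16 - 4*((n*N)*n + (-4 + 4*(-6))) = 16 - 4*((N*n)*n + (-4 - 24)) = 16 - 4*(N*n² - 28) = 16 - 4*(-28 + N*n²) = 16 + (112 - 4*N*n²) = 128 - 4*N*n²)
u(176, -71) + f(55, -31) = (128 - 4*176*(-71)²) - 196 = (128 - 4*176*5041) - 196 = (128 - 3548864) - 196 = -3548736 - 196 = -3548932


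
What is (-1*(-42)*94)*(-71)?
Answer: -280308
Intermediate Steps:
(-1*(-42)*94)*(-71) = (42*94)*(-71) = 3948*(-71) = -280308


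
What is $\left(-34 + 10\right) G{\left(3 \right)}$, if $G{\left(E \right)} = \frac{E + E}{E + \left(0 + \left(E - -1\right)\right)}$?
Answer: $- \frac{144}{7} \approx -20.571$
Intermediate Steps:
$G{\left(E \right)} = \frac{2 E}{1 + 2 E}$ ($G{\left(E \right)} = \frac{2 E}{E + \left(0 + \left(E + 1\right)\right)} = \frac{2 E}{E + \left(0 + \left(1 + E\right)\right)} = \frac{2 E}{E + \left(1 + E\right)} = \frac{2 E}{1 + 2 E}$)
$\left(-34 + 10\right) G{\left(3 \right)} = \left(-34 + 10\right) 2 \cdot 3 \frac{1}{1 + 2 \cdot 3} = - 24 \cdot 2 \cdot 3 \frac{1}{1 + 6} = - 24 \cdot 2 \cdot 3 \cdot \frac{1}{7} = \left(-24\right) \frac{6}{7} = - \frac{144}{7}$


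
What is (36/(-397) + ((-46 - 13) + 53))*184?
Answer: -444912/397 ≈ -1120.7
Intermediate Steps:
(36/(-397) + ((-46 - 13) + 53))*184 = (36*(-1/397) + (-59 + 53))*184 = (-36/397 - 6)*184 = -2418/397*184 = -444912/397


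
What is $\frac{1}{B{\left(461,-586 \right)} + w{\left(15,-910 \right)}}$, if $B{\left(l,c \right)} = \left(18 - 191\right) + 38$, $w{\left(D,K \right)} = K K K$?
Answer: $- \frac{1}{753571135} \approx -1.327 \cdot 10^{-9}$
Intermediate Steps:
$w{\left(D,K \right)} = K^{3}$ ($w{\left(D,K \right)} = K^{2} K = K^{3}$)
$B{\left(l,c \right)} = -135$ ($B{\left(l,c \right)} = -173 + 38 = -135$)
$\frac{1}{B{\left(461,-586 \right)} + w{\left(15,-910 \right)}} = \frac{1}{-135 + \left(-910\right)^{3}} = \frac{1}{-135 - 753571000} = \frac{1}{-753571135} = - \frac{1}{753571135}$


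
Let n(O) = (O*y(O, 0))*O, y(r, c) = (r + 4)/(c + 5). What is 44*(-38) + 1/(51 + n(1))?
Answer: -86943/52 ≈ -1672.0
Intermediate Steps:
y(r, c) = (4 + r)/(5 + c)
n(O) = O**2*(4/5 + O/5) (n(O) = (O*((4 + O)/(5 + 0)))*O = (O*((4 + O)/5))*O = (O*(4/5 + O/5))*O = O**2*(4/5 + O/5))
44*(-38) + 1/(51 + n(1)) = 44*(-38) + 1/(51 + (1/5)*1**2*(4 + 1)) = -1672 + 1/(51 + (1/5)*1*5) = -1672 + 1/(51 + 1) = -1672 + 1/52 = -86943/52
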